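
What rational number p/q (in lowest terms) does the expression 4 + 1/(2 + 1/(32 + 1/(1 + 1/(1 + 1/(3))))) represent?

2080/463

Work from the innermost term outward:
Start with 3.
1 + 1/(3/1) = 1 + 1/3 = 4/3
1 + 1/(4/3) = 1 + 3/4 = 7/4
32 + 1/(7/4) = 32 + 4/7 = 228/7
2 + 1/(228/7) = 2 + 7/228 = 463/228
4 + 1/(463/228) = 4 + 228/463 = 2080/463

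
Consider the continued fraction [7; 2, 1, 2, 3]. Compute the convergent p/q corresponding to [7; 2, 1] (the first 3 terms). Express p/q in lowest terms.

Build up convergents one term at a time:
a_0 = 7: 7/1
a_1 = 2: 15/2
a_2 = 1: 22/3

22/3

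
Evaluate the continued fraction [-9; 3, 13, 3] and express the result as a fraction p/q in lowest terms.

Start with 3.
13 + 1/(3/1) = 13 + 1/3 = 40/3
3 + 1/(40/3) = 3 + 3/40 = 123/40
-9 + 1/(123/40) = -9 + 40/123 = -1067/123

-1067/123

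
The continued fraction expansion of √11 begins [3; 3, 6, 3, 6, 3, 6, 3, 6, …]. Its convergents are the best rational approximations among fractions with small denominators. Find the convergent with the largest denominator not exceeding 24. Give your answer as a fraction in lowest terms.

List convergents until the denominator exceeds the bound:
a_0 = 3: 3/1  (≤ bound)
a_1 = 3: 10/3  (≤ bound)
a_2 = 6: 63/19  (≤ bound)
a_3 = 3: 199/60  (> 24, stop)

63/19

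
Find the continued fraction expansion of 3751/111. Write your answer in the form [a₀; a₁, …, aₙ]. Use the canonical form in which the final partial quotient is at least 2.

[33; 1, 3, 1, 4, 1, 3]

Repeatedly divide and take the remainder:
3751 ÷ 111 → quotient 33, remainder 88
111 ÷ 88 → quotient 1, remainder 23
88 ÷ 23 → quotient 3, remainder 19
23 ÷ 19 → quotient 1, remainder 4
19 ÷ 4 → quotient 4, remainder 3
4 ÷ 3 → quotient 1, remainder 1
3 ÷ 1 → quotient 3, remainder 0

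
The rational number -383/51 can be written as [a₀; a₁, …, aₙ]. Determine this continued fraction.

[-8; 2, 25]

Run the Euclidean algorithm, recording each quotient:
⌊-383/51⌋ = -8, remainder 25
⌊51/25⌋ = 2, remainder 1
⌊25/1⌋ = 25, remainder 0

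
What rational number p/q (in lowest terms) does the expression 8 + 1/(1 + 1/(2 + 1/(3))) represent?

a_0 = 8: 8/1
a_1 = 1: 9/1
a_2 = 2: 26/3
a_3 = 3: 87/10

87/10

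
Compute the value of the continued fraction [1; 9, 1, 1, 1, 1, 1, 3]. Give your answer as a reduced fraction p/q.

Start with 3.
1 + 1/(3/1) = 1 + 1/3 = 4/3
1 + 1/(4/3) = 1 + 3/4 = 7/4
1 + 1/(7/4) = 1 + 4/7 = 11/7
1 + 1/(11/7) = 1 + 7/11 = 18/11
1 + 1/(18/11) = 1 + 11/18 = 29/18
9 + 1/(29/18) = 9 + 18/29 = 279/29
1 + 1/(279/29) = 1 + 29/279 = 308/279

308/279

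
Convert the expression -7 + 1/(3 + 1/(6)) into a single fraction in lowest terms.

-127/19

Compute successive convergents:
a_0 = -7: -7/1
a_1 = 3: -20/3
a_2 = 6: -127/19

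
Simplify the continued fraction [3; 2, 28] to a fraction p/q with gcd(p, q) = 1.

Work from the innermost term outward:
Start with 28.
2 + 1/(28/1) = 2 + 1/28 = 57/28
3 + 1/(57/28) = 3 + 28/57 = 199/57

199/57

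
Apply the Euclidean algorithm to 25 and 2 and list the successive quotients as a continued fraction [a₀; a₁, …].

[12; 2]

Repeatedly divide and take the remainder:
25 ÷ 2 → quotient 12, remainder 1
2 ÷ 1 → quotient 2, remainder 0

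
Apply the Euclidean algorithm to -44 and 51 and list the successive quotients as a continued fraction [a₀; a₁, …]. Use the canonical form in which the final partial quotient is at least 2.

[-1; 7, 3, 2]

Apply division with remainder until the remainder is 0:
⌊-44/51⌋ = -1, remainder 7
⌊51/7⌋ = 7, remainder 2
⌊7/2⌋ = 3, remainder 1
⌊2/1⌋ = 2, remainder 0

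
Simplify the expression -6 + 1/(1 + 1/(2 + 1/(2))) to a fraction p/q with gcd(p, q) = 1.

a_0 = -6: -6/1
a_1 = 1: -5/1
a_2 = 2: -16/3
a_3 = 2: -37/7

-37/7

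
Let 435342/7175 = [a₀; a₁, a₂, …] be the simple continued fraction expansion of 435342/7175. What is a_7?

4

⌊435342/7175⌋ = 60, remainder 4842
⌊7175/4842⌋ = 1, remainder 2333
⌊4842/2333⌋ = 2, remainder 176
⌊2333/176⌋ = 13, remainder 45
⌊176/45⌋ = 3, remainder 41
⌊45/41⌋ = 1, remainder 4
⌊41/4⌋ = 10, remainder 1
⌊4/1⌋ = 4, remainder 0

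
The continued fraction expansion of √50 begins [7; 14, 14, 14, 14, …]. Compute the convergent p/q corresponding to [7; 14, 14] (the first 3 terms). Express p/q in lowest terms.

1393/197

Work from the innermost term outward:
Start with 14.
14 + 1/(14/1) = 14 + 1/14 = 197/14
7 + 1/(197/14) = 7 + 14/197 = 1393/197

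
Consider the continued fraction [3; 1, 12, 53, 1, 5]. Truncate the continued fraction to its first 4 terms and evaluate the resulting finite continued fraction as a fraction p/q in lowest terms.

2707/690

Start with 53.
12 + 1/(53/1) = 12 + 1/53 = 637/53
1 + 1/(637/53) = 1 + 53/637 = 690/637
3 + 1/(690/637) = 3 + 637/690 = 2707/690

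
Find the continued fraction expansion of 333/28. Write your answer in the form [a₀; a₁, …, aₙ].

Run the Euclidean algorithm, recording each quotient:
⌊333/28⌋ = 11, remainder 25
⌊28/25⌋ = 1, remainder 3
⌊25/3⌋ = 8, remainder 1
⌊3/1⌋ = 3, remainder 0

[11; 1, 8, 3]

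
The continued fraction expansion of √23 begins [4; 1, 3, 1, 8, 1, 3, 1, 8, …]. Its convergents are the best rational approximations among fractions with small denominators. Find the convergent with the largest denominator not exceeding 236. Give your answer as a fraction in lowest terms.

a_0 = 4: 4/1  (≤ bound)
a_1 = 1: 5/1  (≤ bound)
a_2 = 3: 19/4  (≤ bound)
a_3 = 1: 24/5  (≤ bound)
a_4 = 8: 211/44  (≤ bound)
a_5 = 1: 235/49  (≤ bound)
a_6 = 3: 916/191  (≤ bound)
a_7 = 1: 1151/240  (> 236, stop)

916/191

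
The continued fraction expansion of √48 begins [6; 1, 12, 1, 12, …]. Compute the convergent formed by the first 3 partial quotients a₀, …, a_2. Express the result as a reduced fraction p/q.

a_0 = 6: 6/1
a_1 = 1: 7/1
a_2 = 12: 90/13

90/13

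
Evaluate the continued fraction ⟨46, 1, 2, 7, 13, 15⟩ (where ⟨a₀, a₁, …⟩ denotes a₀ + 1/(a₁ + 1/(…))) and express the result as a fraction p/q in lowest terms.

a_0 = 46: 46/1
a_1 = 1: 47/1
a_2 = 2: 140/3
a_3 = 7: 1027/22
a_4 = 13: 13491/289
a_5 = 15: 203392/4357

203392/4357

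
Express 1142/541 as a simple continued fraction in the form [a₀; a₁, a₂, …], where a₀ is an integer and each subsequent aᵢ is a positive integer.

[2; 9, 60]

1142 ÷ 541 → quotient 2, remainder 60
541 ÷ 60 → quotient 9, remainder 1
60 ÷ 1 → quotient 60, remainder 0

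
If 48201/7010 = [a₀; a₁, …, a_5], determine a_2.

7

48201 ÷ 7010 → quotient 6, remainder 6141
7010 ÷ 6141 → quotient 1, remainder 869
6141 ÷ 869 → quotient 7, remainder 58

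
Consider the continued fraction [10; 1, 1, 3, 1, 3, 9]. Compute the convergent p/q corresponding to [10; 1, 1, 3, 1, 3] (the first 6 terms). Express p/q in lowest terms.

359/34

Build up convergents one term at a time:
a_0 = 10: 10/1
a_1 = 1: 11/1
a_2 = 1: 21/2
a_3 = 3: 74/7
a_4 = 1: 95/9
a_5 = 3: 359/34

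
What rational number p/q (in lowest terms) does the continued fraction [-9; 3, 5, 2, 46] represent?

-14123/1626

a_0 = -9: -9/1
a_1 = 3: -26/3
a_2 = 5: -139/16
a_3 = 2: -304/35
a_4 = 46: -14123/1626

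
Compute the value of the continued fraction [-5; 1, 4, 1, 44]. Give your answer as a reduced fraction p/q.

a_0 = -5: -5/1
a_1 = 1: -4/1
a_2 = 4: -21/5
a_3 = 1: -25/6
a_4 = 44: -1121/269

-1121/269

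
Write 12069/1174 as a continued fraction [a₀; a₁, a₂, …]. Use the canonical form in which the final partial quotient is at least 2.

[10; 3, 1, 1, 3, 6, 2, 3]

Run the Euclidean algorithm, recording each quotient:
12069 = 10·1174 + 329, so a_0 = 10
1174 = 3·329 + 187, so a_1 = 3
329 = 1·187 + 142, so a_2 = 1
187 = 1·142 + 45, so a_3 = 1
142 = 3·45 + 7, so a_4 = 3
45 = 6·7 + 3, so a_5 = 6
7 = 2·3 + 1, so a_6 = 2
3 = 3·1 + 0, so a_7 = 3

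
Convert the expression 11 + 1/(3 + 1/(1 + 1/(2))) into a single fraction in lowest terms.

a_0 = 11: 11/1
a_1 = 3: 34/3
a_2 = 1: 45/4
a_3 = 2: 124/11

124/11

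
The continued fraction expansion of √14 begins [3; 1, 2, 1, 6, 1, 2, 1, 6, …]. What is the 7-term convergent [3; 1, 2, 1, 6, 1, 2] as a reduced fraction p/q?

Start with 2.
1 + 1/(2/1) = 1 + 1/2 = 3/2
6 + 1/(3/2) = 6 + 2/3 = 20/3
1 + 1/(20/3) = 1 + 3/20 = 23/20
2 + 1/(23/20) = 2 + 20/23 = 66/23
1 + 1/(66/23) = 1 + 23/66 = 89/66
3 + 1/(89/66) = 3 + 66/89 = 333/89

333/89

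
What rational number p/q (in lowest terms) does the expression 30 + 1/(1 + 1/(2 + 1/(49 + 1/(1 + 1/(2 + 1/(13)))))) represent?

Compute successive convergents:
a_0 = 30: 30/1
a_1 = 1: 31/1
a_2 = 2: 92/3
a_3 = 49: 4539/148
a_4 = 1: 4631/151
a_5 = 2: 13801/450
a_6 = 13: 184044/6001

184044/6001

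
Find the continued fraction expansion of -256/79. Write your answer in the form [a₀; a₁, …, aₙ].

-256 ÷ 79 → quotient -4, remainder 60
79 ÷ 60 → quotient 1, remainder 19
60 ÷ 19 → quotient 3, remainder 3
19 ÷ 3 → quotient 6, remainder 1
3 ÷ 1 → quotient 3, remainder 0

[-4; 1, 3, 6, 3]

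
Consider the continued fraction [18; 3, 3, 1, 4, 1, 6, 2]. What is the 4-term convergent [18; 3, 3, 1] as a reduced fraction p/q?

Start with 1.
3 + 1/(1/1) = 3 + 1/1 = 4/1
3 + 1/(4/1) = 3 + 1/4 = 13/4
18 + 1/(13/4) = 18 + 4/13 = 238/13

238/13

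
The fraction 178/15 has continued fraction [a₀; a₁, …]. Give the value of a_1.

1

⌊178/15⌋ = 11, remainder 13
⌊15/13⌋ = 1, remainder 2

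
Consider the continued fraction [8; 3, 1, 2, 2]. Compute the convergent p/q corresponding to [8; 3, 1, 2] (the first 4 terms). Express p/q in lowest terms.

91/11

a_0 = 8: 8/1
a_1 = 3: 25/3
a_2 = 1: 33/4
a_3 = 2: 91/11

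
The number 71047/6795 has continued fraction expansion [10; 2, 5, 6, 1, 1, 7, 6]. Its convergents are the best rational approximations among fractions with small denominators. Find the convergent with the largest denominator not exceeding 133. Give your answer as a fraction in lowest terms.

826/79

a_0 = 10: 10/1  (≤ bound)
a_1 = 2: 21/2  (≤ bound)
a_2 = 5: 115/11  (≤ bound)
a_3 = 6: 711/68  (≤ bound)
a_4 = 1: 826/79  (≤ bound)
a_5 = 1: 1537/147  (> 133, stop)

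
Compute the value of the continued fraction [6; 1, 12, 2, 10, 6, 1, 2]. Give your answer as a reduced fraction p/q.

Build up convergents one term at a time:
a_0 = 6: 6/1
a_1 = 1: 7/1
a_2 = 12: 90/13
a_3 = 2: 187/27
a_4 = 10: 1960/283
a_5 = 6: 11947/1725
a_6 = 1: 13907/2008
a_7 = 2: 39761/5741

39761/5741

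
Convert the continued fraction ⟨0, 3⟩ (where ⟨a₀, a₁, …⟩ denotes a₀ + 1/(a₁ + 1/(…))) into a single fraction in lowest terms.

1/3

a_0 = 0: 0/1
a_1 = 3: 1/3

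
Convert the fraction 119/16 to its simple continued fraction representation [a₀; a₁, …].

[7; 2, 3, 2]

Apply division with remainder until the remainder is 0:
119 ÷ 16 → quotient 7, remainder 7
16 ÷ 7 → quotient 2, remainder 2
7 ÷ 2 → quotient 3, remainder 1
2 ÷ 1 → quotient 2, remainder 0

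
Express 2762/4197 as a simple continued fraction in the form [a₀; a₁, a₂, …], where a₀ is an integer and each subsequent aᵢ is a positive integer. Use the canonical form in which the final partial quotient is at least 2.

2762 ÷ 4197 → quotient 0, remainder 2762
4197 ÷ 2762 → quotient 1, remainder 1435
2762 ÷ 1435 → quotient 1, remainder 1327
1435 ÷ 1327 → quotient 1, remainder 108
1327 ÷ 108 → quotient 12, remainder 31
108 ÷ 31 → quotient 3, remainder 15
31 ÷ 15 → quotient 2, remainder 1
15 ÷ 1 → quotient 15, remainder 0

[0; 1, 1, 1, 12, 3, 2, 15]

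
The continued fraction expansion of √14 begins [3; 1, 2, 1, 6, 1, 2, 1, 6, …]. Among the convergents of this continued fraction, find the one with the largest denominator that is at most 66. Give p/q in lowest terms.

116/31

a_0 = 3: 3/1  (≤ bound)
a_1 = 1: 4/1  (≤ bound)
a_2 = 2: 11/3  (≤ bound)
a_3 = 1: 15/4  (≤ bound)
a_4 = 6: 101/27  (≤ bound)
a_5 = 1: 116/31  (≤ bound)
a_6 = 2: 333/89  (> 66, stop)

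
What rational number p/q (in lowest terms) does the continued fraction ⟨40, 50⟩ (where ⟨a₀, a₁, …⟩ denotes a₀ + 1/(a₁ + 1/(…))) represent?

2001/50

a_0 = 40: 40/1
a_1 = 50: 2001/50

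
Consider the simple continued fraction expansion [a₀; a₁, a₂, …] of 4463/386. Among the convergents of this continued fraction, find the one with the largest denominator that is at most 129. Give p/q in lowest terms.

List convergents until the denominator exceeds the bound:
a_0 = 11: 11/1  (≤ bound)
a_1 = 1: 12/1  (≤ bound)
a_2 = 1: 23/2  (≤ bound)
a_3 = 3: 81/7  (≤ bound)
a_4 = 1: 104/9  (≤ bound)
a_5 = 1: 185/16  (≤ bound)
a_6 = 11: 2139/185  (> 129, stop)

185/16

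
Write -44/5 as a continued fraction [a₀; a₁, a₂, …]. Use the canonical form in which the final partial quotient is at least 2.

[-9; 5]

-44 = -9·5 + 1, so a_0 = -9
5 = 5·1 + 0, so a_1 = 5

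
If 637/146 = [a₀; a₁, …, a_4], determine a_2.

1

Repeatedly divide and take the remainder:
⌊637/146⌋ = 4, remainder 53
⌊146/53⌋ = 2, remainder 40
⌊53/40⌋ = 1, remainder 13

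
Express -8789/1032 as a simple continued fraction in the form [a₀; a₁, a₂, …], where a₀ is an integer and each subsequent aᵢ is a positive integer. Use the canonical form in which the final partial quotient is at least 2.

[-9; 2, 14, 1, 2, 11]

-8789 ÷ 1032 → quotient -9, remainder 499
1032 ÷ 499 → quotient 2, remainder 34
499 ÷ 34 → quotient 14, remainder 23
34 ÷ 23 → quotient 1, remainder 11
23 ÷ 11 → quotient 2, remainder 1
11 ÷ 1 → quotient 11, remainder 0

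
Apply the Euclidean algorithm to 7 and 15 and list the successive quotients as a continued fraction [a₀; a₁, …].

[0; 2, 7]

7 = 0·15 + 7, so a_0 = 0
15 = 2·7 + 1, so a_1 = 2
7 = 7·1 + 0, so a_2 = 7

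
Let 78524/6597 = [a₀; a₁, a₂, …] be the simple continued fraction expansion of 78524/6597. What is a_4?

4

⌊78524/6597⌋ = 11, remainder 5957
⌊6597/5957⌋ = 1, remainder 640
⌊5957/640⌋ = 9, remainder 197
⌊640/197⌋ = 3, remainder 49
⌊197/49⌋ = 4, remainder 1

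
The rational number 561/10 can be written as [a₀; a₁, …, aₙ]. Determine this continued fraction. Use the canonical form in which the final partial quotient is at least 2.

[56; 10]

Run the Euclidean algorithm, recording each quotient:
561 = 56·10 + 1, so a_0 = 56
10 = 10·1 + 0, so a_1 = 10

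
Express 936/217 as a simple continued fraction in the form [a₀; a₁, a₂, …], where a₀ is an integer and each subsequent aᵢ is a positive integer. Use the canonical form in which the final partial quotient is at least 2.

936 = 4·217 + 68, so a_0 = 4
217 = 3·68 + 13, so a_1 = 3
68 = 5·13 + 3, so a_2 = 5
13 = 4·3 + 1, so a_3 = 4
3 = 3·1 + 0, so a_4 = 3

[4; 3, 5, 4, 3]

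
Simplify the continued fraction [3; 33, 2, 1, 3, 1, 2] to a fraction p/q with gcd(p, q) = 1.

3942/1301

a_0 = 3: 3/1
a_1 = 33: 100/33
a_2 = 2: 203/67
a_3 = 1: 303/100
a_4 = 3: 1112/367
a_5 = 1: 1415/467
a_6 = 2: 3942/1301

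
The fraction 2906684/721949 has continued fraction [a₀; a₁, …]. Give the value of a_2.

4

2906684 ÷ 721949 → quotient 4, remainder 18888
721949 ÷ 18888 → quotient 38, remainder 4205
18888 ÷ 4205 → quotient 4, remainder 2068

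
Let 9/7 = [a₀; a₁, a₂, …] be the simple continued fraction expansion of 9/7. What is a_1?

3

Repeatedly divide and take the remainder:
9 ÷ 7 → quotient 1, remainder 2
7 ÷ 2 → quotient 3, remainder 1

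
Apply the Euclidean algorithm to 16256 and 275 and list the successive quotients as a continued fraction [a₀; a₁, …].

Apply division with remainder until the remainder is 0:
⌊16256/275⌋ = 59, remainder 31
⌊275/31⌋ = 8, remainder 27
⌊31/27⌋ = 1, remainder 4
⌊27/4⌋ = 6, remainder 3
⌊4/3⌋ = 1, remainder 1
⌊3/1⌋ = 3, remainder 0

[59; 8, 1, 6, 1, 3]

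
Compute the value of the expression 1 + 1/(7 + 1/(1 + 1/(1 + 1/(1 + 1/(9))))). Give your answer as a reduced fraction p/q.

251/222

Use the convergent recurrence hₖ = aₖ·hₖ₋₁ + hₖ₋₂ (and likewise for the denominators kₖ):
a_0 = 1: 1/1
a_1 = 7: 8/7
a_2 = 1: 9/8
a_3 = 1: 17/15
a_4 = 1: 26/23
a_5 = 9: 251/222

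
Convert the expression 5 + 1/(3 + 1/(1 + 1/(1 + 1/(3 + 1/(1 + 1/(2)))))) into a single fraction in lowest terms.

470/89

Use the convergent recurrence hₖ = aₖ·hₖ₋₁ + hₖ₋₂ (and likewise for the denominators kₖ):
a_0 = 5: 5/1
a_1 = 3: 16/3
a_2 = 1: 21/4
a_3 = 1: 37/7
a_4 = 3: 132/25
a_5 = 1: 169/32
a_6 = 2: 470/89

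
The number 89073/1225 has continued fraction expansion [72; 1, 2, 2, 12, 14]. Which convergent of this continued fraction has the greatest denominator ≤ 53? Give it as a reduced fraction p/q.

509/7

a_0 = 72: 72/1  (≤ bound)
a_1 = 1: 73/1  (≤ bound)
a_2 = 2: 218/3  (≤ bound)
a_3 = 2: 509/7  (≤ bound)
a_4 = 12: 6326/87  (> 53, stop)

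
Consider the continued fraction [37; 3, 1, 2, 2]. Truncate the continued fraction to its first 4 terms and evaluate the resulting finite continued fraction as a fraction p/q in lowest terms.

Start with 2.
1 + 1/(2/1) = 1 + 1/2 = 3/2
3 + 1/(3/2) = 3 + 2/3 = 11/3
37 + 1/(11/3) = 37 + 3/11 = 410/11

410/11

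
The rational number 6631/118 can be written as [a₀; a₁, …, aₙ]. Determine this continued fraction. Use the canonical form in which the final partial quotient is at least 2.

[56; 5, 7, 1, 2]

6631 ÷ 118 → quotient 56, remainder 23
118 ÷ 23 → quotient 5, remainder 3
23 ÷ 3 → quotient 7, remainder 2
3 ÷ 2 → quotient 1, remainder 1
2 ÷ 1 → quotient 2, remainder 0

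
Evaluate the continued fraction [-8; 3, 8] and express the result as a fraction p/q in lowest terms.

a_0 = -8: -8/1
a_1 = 3: -23/3
a_2 = 8: -192/25

-192/25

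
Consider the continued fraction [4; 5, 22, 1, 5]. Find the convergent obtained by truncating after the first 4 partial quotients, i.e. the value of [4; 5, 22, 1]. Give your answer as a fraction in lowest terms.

a_0 = 4: 4/1
a_1 = 5: 21/5
a_2 = 22: 466/111
a_3 = 1: 487/116

487/116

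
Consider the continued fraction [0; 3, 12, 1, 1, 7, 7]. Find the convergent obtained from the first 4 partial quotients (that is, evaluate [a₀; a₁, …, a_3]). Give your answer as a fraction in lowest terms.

Start with 1.
12 + 1/(1/1) = 12 + 1/1 = 13/1
3 + 1/(13/1) = 3 + 1/13 = 40/13
0 + 1/(40/13) = 0 + 13/40 = 13/40

13/40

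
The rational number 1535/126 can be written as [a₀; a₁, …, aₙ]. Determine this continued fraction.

[12; 5, 2, 11]

⌊1535/126⌋ = 12, remainder 23
⌊126/23⌋ = 5, remainder 11
⌊23/11⌋ = 2, remainder 1
⌊11/1⌋ = 11, remainder 0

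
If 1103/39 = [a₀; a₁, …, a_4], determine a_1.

Repeatedly divide and take the remainder:
1103 ÷ 39 → quotient 28, remainder 11
39 ÷ 11 → quotient 3, remainder 6

3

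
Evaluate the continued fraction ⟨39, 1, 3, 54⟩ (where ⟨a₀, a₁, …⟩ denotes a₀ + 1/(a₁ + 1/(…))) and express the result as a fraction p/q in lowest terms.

a_0 = 39: 39/1
a_1 = 1: 40/1
a_2 = 3: 159/4
a_3 = 54: 8626/217

8626/217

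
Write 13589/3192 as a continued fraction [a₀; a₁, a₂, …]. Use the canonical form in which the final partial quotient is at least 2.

Run the Euclidean algorithm, recording each quotient:
⌊13589/3192⌋ = 4, remainder 821
⌊3192/821⌋ = 3, remainder 729
⌊821/729⌋ = 1, remainder 92
⌊729/92⌋ = 7, remainder 85
⌊92/85⌋ = 1, remainder 7
⌊85/7⌋ = 12, remainder 1
⌊7/1⌋ = 7, remainder 0

[4; 3, 1, 7, 1, 12, 7]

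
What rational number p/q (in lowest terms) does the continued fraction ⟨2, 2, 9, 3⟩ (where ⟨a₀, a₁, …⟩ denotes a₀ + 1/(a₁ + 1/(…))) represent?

146/59

Use the convergent recurrence hₖ = aₖ·hₖ₋₁ + hₖ₋₂ (and likewise for the denominators kₖ):
a_0 = 2: 2/1
a_1 = 2: 5/2
a_2 = 9: 47/19
a_3 = 3: 146/59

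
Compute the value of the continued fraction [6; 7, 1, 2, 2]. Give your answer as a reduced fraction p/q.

a_0 = 6: 6/1
a_1 = 7: 43/7
a_2 = 1: 49/8
a_3 = 2: 141/23
a_4 = 2: 331/54

331/54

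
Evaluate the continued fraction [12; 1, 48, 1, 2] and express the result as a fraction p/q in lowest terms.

1934/149

Build up convergents one term at a time:
a_0 = 12: 12/1
a_1 = 1: 13/1
a_2 = 48: 636/49
a_3 = 1: 649/50
a_4 = 2: 1934/149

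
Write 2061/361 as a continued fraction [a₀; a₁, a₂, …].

[5; 1, 2, 2, 3, 1, 1, 6]

Apply division with remainder until the remainder is 0:
2061 ÷ 361 → quotient 5, remainder 256
361 ÷ 256 → quotient 1, remainder 105
256 ÷ 105 → quotient 2, remainder 46
105 ÷ 46 → quotient 2, remainder 13
46 ÷ 13 → quotient 3, remainder 7
13 ÷ 7 → quotient 1, remainder 6
7 ÷ 6 → quotient 1, remainder 1
6 ÷ 1 → quotient 6, remainder 0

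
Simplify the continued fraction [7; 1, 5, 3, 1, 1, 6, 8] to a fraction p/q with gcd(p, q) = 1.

18473/2356

a_0 = 7: 7/1
a_1 = 1: 8/1
a_2 = 5: 47/6
a_3 = 3: 149/19
a_4 = 1: 196/25
a_5 = 1: 345/44
a_6 = 6: 2266/289
a_7 = 8: 18473/2356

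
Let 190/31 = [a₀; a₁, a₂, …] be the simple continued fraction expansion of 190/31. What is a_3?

190 = 6·31 + 4, so a_0 = 6
31 = 7·4 + 3, so a_1 = 7
4 = 1·3 + 1, so a_2 = 1
3 = 3·1 + 0, so a_3 = 3

3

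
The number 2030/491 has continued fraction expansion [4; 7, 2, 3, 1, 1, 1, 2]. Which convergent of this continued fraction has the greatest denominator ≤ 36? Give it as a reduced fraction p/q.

List convergents until the denominator exceeds the bound:
a_0 = 4: 4/1  (≤ bound)
a_1 = 7: 29/7  (≤ bound)
a_2 = 2: 62/15  (≤ bound)
a_3 = 3: 215/52  (> 36, stop)

62/15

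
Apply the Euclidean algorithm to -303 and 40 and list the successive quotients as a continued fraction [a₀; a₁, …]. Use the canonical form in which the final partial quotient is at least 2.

[-8; 2, 2, 1, 5]

⌊-303/40⌋ = -8, remainder 17
⌊40/17⌋ = 2, remainder 6
⌊17/6⌋ = 2, remainder 5
⌊6/5⌋ = 1, remainder 1
⌊5/1⌋ = 5, remainder 0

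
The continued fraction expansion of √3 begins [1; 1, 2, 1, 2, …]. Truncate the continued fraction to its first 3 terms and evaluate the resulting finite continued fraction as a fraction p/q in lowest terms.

Starting at the tail and folding back:
Start with 2.
1 + 1/(2/1) = 1 + 1/2 = 3/2
1 + 1/(3/2) = 1 + 2/3 = 5/3

5/3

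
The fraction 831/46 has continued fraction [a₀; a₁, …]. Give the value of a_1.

15

831 = 18·46 + 3, so a_0 = 18
46 = 15·3 + 1, so a_1 = 15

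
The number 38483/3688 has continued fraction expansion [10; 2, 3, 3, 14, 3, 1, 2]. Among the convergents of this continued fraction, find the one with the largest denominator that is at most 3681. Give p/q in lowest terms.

13972/1339

a_0 = 10: 10/1  (≤ bound)
a_1 = 2: 21/2  (≤ bound)
a_2 = 3: 73/7  (≤ bound)
a_3 = 3: 240/23  (≤ bound)
a_4 = 14: 3433/329  (≤ bound)
a_5 = 3: 10539/1010  (≤ bound)
a_6 = 1: 13972/1339  (≤ bound)
a_7 = 2: 38483/3688  (> 3681, stop)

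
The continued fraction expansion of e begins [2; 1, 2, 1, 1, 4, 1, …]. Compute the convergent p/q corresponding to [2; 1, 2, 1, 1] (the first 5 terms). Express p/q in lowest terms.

19/7

Start with 1.
1 + 1/(1/1) = 1 + 1/1 = 2/1
2 + 1/(2/1) = 2 + 1/2 = 5/2
1 + 1/(5/2) = 1 + 2/5 = 7/5
2 + 1/(7/5) = 2 + 5/7 = 19/7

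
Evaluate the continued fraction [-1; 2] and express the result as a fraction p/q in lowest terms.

Build up convergents one term at a time:
a_0 = -1: -1/1
a_1 = 2: -1/2

-1/2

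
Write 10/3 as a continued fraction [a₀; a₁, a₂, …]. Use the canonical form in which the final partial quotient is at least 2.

10 = 3·3 + 1, so a_0 = 3
3 = 3·1 + 0, so a_1 = 3

[3; 3]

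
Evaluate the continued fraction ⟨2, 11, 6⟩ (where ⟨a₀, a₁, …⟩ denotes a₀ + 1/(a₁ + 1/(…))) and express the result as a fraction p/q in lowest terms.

140/67

Start with 6.
11 + 1/(6/1) = 11 + 1/6 = 67/6
2 + 1/(67/6) = 2 + 6/67 = 140/67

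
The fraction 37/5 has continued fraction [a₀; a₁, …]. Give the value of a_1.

2

Apply division with remainder until the remainder is 0:
37 ÷ 5 → quotient 7, remainder 2
5 ÷ 2 → quotient 2, remainder 1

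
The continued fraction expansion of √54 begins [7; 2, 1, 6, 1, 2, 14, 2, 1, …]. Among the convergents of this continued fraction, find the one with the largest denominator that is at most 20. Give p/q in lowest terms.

147/20

List convergents until the denominator exceeds the bound:
a_0 = 7: 7/1  (≤ bound)
a_1 = 2: 15/2  (≤ bound)
a_2 = 1: 22/3  (≤ bound)
a_3 = 6: 147/20  (≤ bound)
a_4 = 1: 169/23  (> 20, stop)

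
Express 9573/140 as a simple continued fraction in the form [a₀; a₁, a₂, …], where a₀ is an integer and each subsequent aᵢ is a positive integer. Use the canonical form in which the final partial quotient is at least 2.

Apply division with remainder until the remainder is 0:
9573 ÷ 140 → quotient 68, remainder 53
140 ÷ 53 → quotient 2, remainder 34
53 ÷ 34 → quotient 1, remainder 19
34 ÷ 19 → quotient 1, remainder 15
19 ÷ 15 → quotient 1, remainder 4
15 ÷ 4 → quotient 3, remainder 3
4 ÷ 3 → quotient 1, remainder 1
3 ÷ 1 → quotient 3, remainder 0

[68; 2, 1, 1, 1, 3, 1, 3]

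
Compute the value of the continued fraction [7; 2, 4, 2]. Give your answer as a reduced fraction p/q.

a_0 = 7: 7/1
a_1 = 2: 15/2
a_2 = 4: 67/9
a_3 = 2: 149/20

149/20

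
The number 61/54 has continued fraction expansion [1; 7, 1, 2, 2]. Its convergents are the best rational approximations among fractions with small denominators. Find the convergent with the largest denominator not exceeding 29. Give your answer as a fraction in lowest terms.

26/23

List convergents until the denominator exceeds the bound:
a_0 = 1: 1/1  (≤ bound)
a_1 = 7: 8/7  (≤ bound)
a_2 = 1: 9/8  (≤ bound)
a_3 = 2: 26/23  (≤ bound)
a_4 = 2: 61/54  (> 29, stop)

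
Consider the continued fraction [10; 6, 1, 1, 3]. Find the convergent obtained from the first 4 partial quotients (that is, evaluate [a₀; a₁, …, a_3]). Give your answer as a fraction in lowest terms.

132/13

Start with 1.
1 + 1/(1/1) = 1 + 1/1 = 2/1
6 + 1/(2/1) = 6 + 1/2 = 13/2
10 + 1/(13/2) = 10 + 2/13 = 132/13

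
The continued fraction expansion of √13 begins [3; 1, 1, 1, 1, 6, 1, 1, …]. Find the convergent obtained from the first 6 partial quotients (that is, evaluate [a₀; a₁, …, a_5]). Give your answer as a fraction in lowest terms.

119/33

Start with 6.
1 + 1/(6/1) = 1 + 1/6 = 7/6
1 + 1/(7/6) = 1 + 6/7 = 13/7
1 + 1/(13/7) = 1 + 7/13 = 20/13
1 + 1/(20/13) = 1 + 13/20 = 33/20
3 + 1/(33/20) = 3 + 20/33 = 119/33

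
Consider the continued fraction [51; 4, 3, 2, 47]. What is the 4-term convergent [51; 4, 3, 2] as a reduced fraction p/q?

Start with 2.
3 + 1/(2/1) = 3 + 1/2 = 7/2
4 + 1/(7/2) = 4 + 2/7 = 30/7
51 + 1/(30/7) = 51 + 7/30 = 1537/30

1537/30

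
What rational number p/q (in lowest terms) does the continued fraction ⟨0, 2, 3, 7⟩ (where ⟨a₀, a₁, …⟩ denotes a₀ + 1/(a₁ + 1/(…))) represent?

Start with 7.
3 + 1/(7/1) = 3 + 1/7 = 22/7
2 + 1/(22/7) = 2 + 7/22 = 51/22
0 + 1/(51/22) = 0 + 22/51 = 22/51

22/51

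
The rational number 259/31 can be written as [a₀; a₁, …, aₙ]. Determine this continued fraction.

Run the Euclidean algorithm, recording each quotient:
⌊259/31⌋ = 8, remainder 11
⌊31/11⌋ = 2, remainder 9
⌊11/9⌋ = 1, remainder 2
⌊9/2⌋ = 4, remainder 1
⌊2/1⌋ = 2, remainder 0

[8; 2, 1, 4, 2]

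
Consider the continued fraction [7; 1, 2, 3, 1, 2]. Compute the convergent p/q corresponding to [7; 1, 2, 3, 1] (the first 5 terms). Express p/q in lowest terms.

Start with 1.
3 + 1/(1/1) = 3 + 1/1 = 4/1
2 + 1/(4/1) = 2 + 1/4 = 9/4
1 + 1/(9/4) = 1 + 4/9 = 13/9
7 + 1/(13/9) = 7 + 9/13 = 100/13

100/13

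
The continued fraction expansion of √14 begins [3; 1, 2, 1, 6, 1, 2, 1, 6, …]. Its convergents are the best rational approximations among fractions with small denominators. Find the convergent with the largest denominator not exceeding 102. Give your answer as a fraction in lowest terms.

List convergents until the denominator exceeds the bound:
a_0 = 3: 3/1  (≤ bound)
a_1 = 1: 4/1  (≤ bound)
a_2 = 2: 11/3  (≤ bound)
a_3 = 1: 15/4  (≤ bound)
a_4 = 6: 101/27  (≤ bound)
a_5 = 1: 116/31  (≤ bound)
a_6 = 2: 333/89  (≤ bound)
a_7 = 1: 449/120  (> 102, stop)

333/89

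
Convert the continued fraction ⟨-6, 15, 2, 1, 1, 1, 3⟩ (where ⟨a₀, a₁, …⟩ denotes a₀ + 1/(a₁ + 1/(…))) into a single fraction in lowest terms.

a_0 = -6: -6/1
a_1 = 15: -89/15
a_2 = 2: -184/31
a_3 = 1: -273/46
a_4 = 1: -457/77
a_5 = 1: -730/123
a_6 = 3: -2647/446

-2647/446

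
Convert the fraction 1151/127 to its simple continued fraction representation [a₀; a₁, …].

⌊1151/127⌋ = 9, remainder 8
⌊127/8⌋ = 15, remainder 7
⌊8/7⌋ = 1, remainder 1
⌊7/1⌋ = 7, remainder 0

[9; 15, 1, 7]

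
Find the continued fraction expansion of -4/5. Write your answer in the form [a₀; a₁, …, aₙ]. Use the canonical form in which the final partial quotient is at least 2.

[-1; 5]

-4 = -1·5 + 1, so a_0 = -1
5 = 5·1 + 0, so a_1 = 5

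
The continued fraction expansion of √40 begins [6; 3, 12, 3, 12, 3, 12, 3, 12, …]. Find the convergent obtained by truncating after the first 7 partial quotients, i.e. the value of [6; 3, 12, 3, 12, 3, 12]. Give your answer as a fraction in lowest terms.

Start with 12.
3 + 1/(12/1) = 3 + 1/12 = 37/12
12 + 1/(37/12) = 12 + 12/37 = 456/37
3 + 1/(456/37) = 3 + 37/456 = 1405/456
12 + 1/(1405/456) = 12 + 456/1405 = 17316/1405
3 + 1/(17316/1405) = 3 + 1405/17316 = 53353/17316
6 + 1/(53353/17316) = 6 + 17316/53353 = 337434/53353

337434/53353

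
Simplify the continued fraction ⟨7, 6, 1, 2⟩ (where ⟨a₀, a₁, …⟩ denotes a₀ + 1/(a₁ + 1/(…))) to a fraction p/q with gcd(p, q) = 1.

Work from the innermost term outward:
Start with 2.
1 + 1/(2/1) = 1 + 1/2 = 3/2
6 + 1/(3/2) = 6 + 2/3 = 20/3
7 + 1/(20/3) = 7 + 3/20 = 143/20

143/20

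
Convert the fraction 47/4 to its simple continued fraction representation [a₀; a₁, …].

47 ÷ 4 → quotient 11, remainder 3
4 ÷ 3 → quotient 1, remainder 1
3 ÷ 1 → quotient 3, remainder 0

[11; 1, 3]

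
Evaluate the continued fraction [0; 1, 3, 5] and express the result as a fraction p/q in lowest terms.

16/21

a_0 = 0: 0/1
a_1 = 1: 1/1
a_2 = 3: 3/4
a_3 = 5: 16/21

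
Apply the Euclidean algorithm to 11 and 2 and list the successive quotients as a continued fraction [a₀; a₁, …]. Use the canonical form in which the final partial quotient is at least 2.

[5; 2]

Repeatedly divide and take the remainder:
11 ÷ 2 → quotient 5, remainder 1
2 ÷ 1 → quotient 2, remainder 0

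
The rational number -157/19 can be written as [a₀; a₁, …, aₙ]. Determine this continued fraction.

[-9; 1, 2, 1, 4]

-157 = -9·19 + 14, so a_0 = -9
19 = 1·14 + 5, so a_1 = 1
14 = 2·5 + 4, so a_2 = 2
5 = 1·4 + 1, so a_3 = 1
4 = 4·1 + 0, so a_4 = 4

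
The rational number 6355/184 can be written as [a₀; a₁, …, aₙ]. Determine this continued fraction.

6355 ÷ 184 → quotient 34, remainder 99
184 ÷ 99 → quotient 1, remainder 85
99 ÷ 85 → quotient 1, remainder 14
85 ÷ 14 → quotient 6, remainder 1
14 ÷ 1 → quotient 14, remainder 0

[34; 1, 1, 6, 14]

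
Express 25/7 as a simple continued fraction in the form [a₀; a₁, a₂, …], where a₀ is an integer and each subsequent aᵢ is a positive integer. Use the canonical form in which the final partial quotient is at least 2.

25 ÷ 7 → quotient 3, remainder 4
7 ÷ 4 → quotient 1, remainder 3
4 ÷ 3 → quotient 1, remainder 1
3 ÷ 1 → quotient 3, remainder 0

[3; 1, 1, 3]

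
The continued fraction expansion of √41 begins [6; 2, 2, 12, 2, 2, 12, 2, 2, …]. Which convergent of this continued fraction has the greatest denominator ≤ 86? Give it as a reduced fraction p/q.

List convergents until the denominator exceeds the bound:
a_0 = 6: 6/1  (≤ bound)
a_1 = 2: 13/2  (≤ bound)
a_2 = 2: 32/5  (≤ bound)
a_3 = 12: 397/62  (≤ bound)
a_4 = 2: 826/129  (> 86, stop)

397/62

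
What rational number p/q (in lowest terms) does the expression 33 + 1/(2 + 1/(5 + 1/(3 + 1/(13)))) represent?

Collapse the nested fraction from the inside out:
Start with 13.
3 + 1/(13/1) = 3 + 1/13 = 40/13
5 + 1/(40/13) = 5 + 13/40 = 213/40
2 + 1/(213/40) = 2 + 40/213 = 466/213
33 + 1/(466/213) = 33 + 213/466 = 15591/466

15591/466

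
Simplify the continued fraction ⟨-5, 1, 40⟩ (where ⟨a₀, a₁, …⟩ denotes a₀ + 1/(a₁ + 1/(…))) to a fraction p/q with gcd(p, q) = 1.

-165/41

Use the convergent recurrence hₖ = aₖ·hₖ₋₁ + hₖ₋₂ (and likewise for the denominators kₖ):
a_0 = -5: -5/1
a_1 = 1: -4/1
a_2 = 40: -165/41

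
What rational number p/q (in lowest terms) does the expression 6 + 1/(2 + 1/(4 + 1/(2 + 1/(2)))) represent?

316/49

Start with 2.
2 + 1/(2/1) = 2 + 1/2 = 5/2
4 + 1/(5/2) = 4 + 2/5 = 22/5
2 + 1/(22/5) = 2 + 5/22 = 49/22
6 + 1/(49/22) = 6 + 22/49 = 316/49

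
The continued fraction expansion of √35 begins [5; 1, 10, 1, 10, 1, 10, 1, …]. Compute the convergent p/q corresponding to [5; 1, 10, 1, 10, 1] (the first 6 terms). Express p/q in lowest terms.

846/143

Starting at the tail and folding back:
Start with 1.
10 + 1/(1/1) = 10 + 1/1 = 11/1
1 + 1/(11/1) = 1 + 1/11 = 12/11
10 + 1/(12/11) = 10 + 11/12 = 131/12
1 + 1/(131/12) = 1 + 12/131 = 143/131
5 + 1/(143/131) = 5 + 131/143 = 846/143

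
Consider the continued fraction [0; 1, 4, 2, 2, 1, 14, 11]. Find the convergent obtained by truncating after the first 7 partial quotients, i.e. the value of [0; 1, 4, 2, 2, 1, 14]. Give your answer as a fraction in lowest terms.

a_0 = 0: 0/1
a_1 = 1: 1/1
a_2 = 4: 4/5
a_3 = 2: 9/11
a_4 = 2: 22/27
a_5 = 1: 31/38
a_6 = 14: 456/559

456/559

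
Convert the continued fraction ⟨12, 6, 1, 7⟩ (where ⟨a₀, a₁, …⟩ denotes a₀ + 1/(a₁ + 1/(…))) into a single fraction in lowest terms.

668/55

Start with 7.
1 + 1/(7/1) = 1 + 1/7 = 8/7
6 + 1/(8/7) = 6 + 7/8 = 55/8
12 + 1/(55/8) = 12 + 8/55 = 668/55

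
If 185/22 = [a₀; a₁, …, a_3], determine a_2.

Apply division with remainder until the remainder is 0:
⌊185/22⌋ = 8, remainder 9
⌊22/9⌋ = 2, remainder 4
⌊9/4⌋ = 2, remainder 1

2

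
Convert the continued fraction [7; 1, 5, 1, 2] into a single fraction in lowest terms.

Compute successive convergents:
a_0 = 7: 7/1
a_1 = 1: 8/1
a_2 = 5: 47/6
a_3 = 1: 55/7
a_4 = 2: 157/20

157/20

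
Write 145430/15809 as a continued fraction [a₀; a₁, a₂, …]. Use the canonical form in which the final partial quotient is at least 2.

[9; 5, 49, 4, 1, 12]

Repeatedly divide and take the remainder:
⌊145430/15809⌋ = 9, remainder 3149
⌊15809/3149⌋ = 5, remainder 64
⌊3149/64⌋ = 49, remainder 13
⌊64/13⌋ = 4, remainder 12
⌊13/12⌋ = 1, remainder 1
⌊12/1⌋ = 12, remainder 0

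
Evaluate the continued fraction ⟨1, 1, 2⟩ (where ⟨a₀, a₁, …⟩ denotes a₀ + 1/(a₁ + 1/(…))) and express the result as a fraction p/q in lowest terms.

Start with 2.
1 + 1/(2/1) = 1 + 1/2 = 3/2
1 + 1/(3/2) = 1 + 2/3 = 5/3

5/3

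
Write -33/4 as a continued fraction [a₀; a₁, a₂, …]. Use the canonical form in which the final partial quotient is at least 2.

⌊-33/4⌋ = -9, remainder 3
⌊4/3⌋ = 1, remainder 1
⌊3/1⌋ = 3, remainder 0

[-9; 1, 3]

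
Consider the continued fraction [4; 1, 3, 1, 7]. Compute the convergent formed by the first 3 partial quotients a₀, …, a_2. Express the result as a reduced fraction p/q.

19/4

Start with 3.
1 + 1/(3/1) = 1 + 1/3 = 4/3
4 + 1/(4/3) = 4 + 3/4 = 19/4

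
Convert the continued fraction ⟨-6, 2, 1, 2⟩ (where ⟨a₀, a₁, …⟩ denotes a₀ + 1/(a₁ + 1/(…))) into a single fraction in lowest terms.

-45/8

a_0 = -6: -6/1
a_1 = 2: -11/2
a_2 = 1: -17/3
a_3 = 2: -45/8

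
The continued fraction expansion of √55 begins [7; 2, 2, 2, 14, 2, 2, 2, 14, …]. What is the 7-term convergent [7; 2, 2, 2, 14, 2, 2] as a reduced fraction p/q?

Start with 2.
2 + 1/(2/1) = 2 + 1/2 = 5/2
14 + 1/(5/2) = 14 + 2/5 = 72/5
2 + 1/(72/5) = 2 + 5/72 = 149/72
2 + 1/(149/72) = 2 + 72/149 = 370/149
2 + 1/(370/149) = 2 + 149/370 = 889/370
7 + 1/(889/370) = 7 + 370/889 = 6593/889

6593/889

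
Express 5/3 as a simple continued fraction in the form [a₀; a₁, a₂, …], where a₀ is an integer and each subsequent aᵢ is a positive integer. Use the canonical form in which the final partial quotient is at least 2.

Apply division with remainder until the remainder is 0:
5 ÷ 3 → quotient 1, remainder 2
3 ÷ 2 → quotient 1, remainder 1
2 ÷ 1 → quotient 2, remainder 0

[1; 1, 2]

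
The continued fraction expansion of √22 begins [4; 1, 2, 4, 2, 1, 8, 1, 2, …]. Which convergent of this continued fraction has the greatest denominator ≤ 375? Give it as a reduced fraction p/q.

1712/365

a_0 = 4: 4/1  (≤ bound)
a_1 = 1: 5/1  (≤ bound)
a_2 = 2: 14/3  (≤ bound)
a_3 = 4: 61/13  (≤ bound)
a_4 = 2: 136/29  (≤ bound)
a_5 = 1: 197/42  (≤ bound)
a_6 = 8: 1712/365  (≤ bound)
a_7 = 1: 1909/407  (> 375, stop)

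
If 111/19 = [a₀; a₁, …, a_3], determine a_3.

Repeatedly divide and take the remainder:
111 ÷ 19 → quotient 5, remainder 16
19 ÷ 16 → quotient 1, remainder 3
16 ÷ 3 → quotient 5, remainder 1
3 ÷ 1 → quotient 3, remainder 0

3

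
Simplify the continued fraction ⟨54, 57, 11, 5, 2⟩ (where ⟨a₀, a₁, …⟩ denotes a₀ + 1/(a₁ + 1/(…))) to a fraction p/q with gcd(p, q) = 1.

Use the convergent recurrence hₖ = aₖ·hₖ₋₁ + hₖ₋₂ (and likewise for the denominators kₖ):
a_0 = 54: 54/1
a_1 = 57: 3079/57
a_2 = 11: 33923/628
a_3 = 5: 172694/3197
a_4 = 2: 379311/7022

379311/7022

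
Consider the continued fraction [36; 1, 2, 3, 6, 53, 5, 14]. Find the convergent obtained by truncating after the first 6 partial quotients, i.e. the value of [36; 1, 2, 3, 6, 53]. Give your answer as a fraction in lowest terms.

122903/3349

Collapse the nested fraction from the inside out:
Start with 53.
6 + 1/(53/1) = 6 + 1/53 = 319/53
3 + 1/(319/53) = 3 + 53/319 = 1010/319
2 + 1/(1010/319) = 2 + 319/1010 = 2339/1010
1 + 1/(2339/1010) = 1 + 1010/2339 = 3349/2339
36 + 1/(3349/2339) = 36 + 2339/3349 = 122903/3349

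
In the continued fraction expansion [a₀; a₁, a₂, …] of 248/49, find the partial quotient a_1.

⌊248/49⌋ = 5, remainder 3
⌊49/3⌋ = 16, remainder 1

16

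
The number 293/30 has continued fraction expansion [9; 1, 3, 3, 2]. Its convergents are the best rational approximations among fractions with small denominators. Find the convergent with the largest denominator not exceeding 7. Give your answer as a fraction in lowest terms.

List convergents until the denominator exceeds the bound:
a_0 = 9: 9/1  (≤ bound)
a_1 = 1: 10/1  (≤ bound)
a_2 = 3: 39/4  (≤ bound)
a_3 = 3: 127/13  (> 7, stop)

39/4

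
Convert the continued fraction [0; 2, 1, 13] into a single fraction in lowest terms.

14/41

Start with 13.
1 + 1/(13/1) = 1 + 1/13 = 14/13
2 + 1/(14/13) = 2 + 13/14 = 41/14
0 + 1/(41/14) = 0 + 14/41 = 14/41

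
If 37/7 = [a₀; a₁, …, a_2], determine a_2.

2

37 = 5·7 + 2, so a_0 = 5
7 = 3·2 + 1, so a_1 = 3
2 = 2·1 + 0, so a_2 = 2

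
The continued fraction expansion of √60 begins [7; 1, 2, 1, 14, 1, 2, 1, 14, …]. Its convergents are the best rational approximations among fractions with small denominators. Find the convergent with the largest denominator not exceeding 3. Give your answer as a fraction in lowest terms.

a_0 = 7: 7/1  (≤ bound)
a_1 = 1: 8/1  (≤ bound)
a_2 = 2: 23/3  (≤ bound)
a_3 = 1: 31/4  (> 3, stop)

23/3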